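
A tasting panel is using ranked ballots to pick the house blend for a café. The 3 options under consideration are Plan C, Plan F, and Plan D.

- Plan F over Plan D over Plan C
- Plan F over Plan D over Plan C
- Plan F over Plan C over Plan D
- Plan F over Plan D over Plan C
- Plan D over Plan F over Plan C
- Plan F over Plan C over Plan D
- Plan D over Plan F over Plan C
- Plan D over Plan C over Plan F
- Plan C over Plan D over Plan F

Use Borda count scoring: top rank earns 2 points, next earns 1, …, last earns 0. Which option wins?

Borda scores:
  Plan C: 0 + 0 + 1 + 0 + 0 + 1 + 0 + 1 + 2 = 5
  Plan F: 2 + 2 + 2 + 2 + 1 + 2 + 1 + 0 + 0 = 12
  Plan D: 1 + 1 + 0 + 1 + 2 + 0 + 2 + 2 + 1 = 10
Plan F has the highest total.

Plan F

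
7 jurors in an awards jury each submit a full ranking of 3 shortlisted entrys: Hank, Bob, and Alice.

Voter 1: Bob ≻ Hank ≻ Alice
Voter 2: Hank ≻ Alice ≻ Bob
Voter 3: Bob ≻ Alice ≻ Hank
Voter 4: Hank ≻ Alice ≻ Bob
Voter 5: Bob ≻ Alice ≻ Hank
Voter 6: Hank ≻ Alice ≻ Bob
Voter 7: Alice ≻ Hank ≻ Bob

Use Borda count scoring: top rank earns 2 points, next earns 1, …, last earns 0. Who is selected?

Borda scores:
  Hank: 1 + 2 + 0 + 2 + 0 + 2 + 1 = 8
  Bob: 2 + 0 + 2 + 0 + 2 + 0 + 0 = 6
  Alice: 0 + 1 + 1 + 1 + 1 + 1 + 2 = 7
Hank has the highest total.

Hank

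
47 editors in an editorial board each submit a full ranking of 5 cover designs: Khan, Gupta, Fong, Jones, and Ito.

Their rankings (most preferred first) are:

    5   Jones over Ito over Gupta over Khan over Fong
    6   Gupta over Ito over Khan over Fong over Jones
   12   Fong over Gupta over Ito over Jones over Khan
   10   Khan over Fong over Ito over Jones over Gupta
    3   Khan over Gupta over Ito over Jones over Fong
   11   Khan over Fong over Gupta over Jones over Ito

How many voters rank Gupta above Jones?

32

Ballots ranking Gupta above Jones: 6+12+3+11 = 32.
Ballots ranking Jones above Gupta: 5+10 = 15.
So 32 of 47 voters prefer Gupta to Jones.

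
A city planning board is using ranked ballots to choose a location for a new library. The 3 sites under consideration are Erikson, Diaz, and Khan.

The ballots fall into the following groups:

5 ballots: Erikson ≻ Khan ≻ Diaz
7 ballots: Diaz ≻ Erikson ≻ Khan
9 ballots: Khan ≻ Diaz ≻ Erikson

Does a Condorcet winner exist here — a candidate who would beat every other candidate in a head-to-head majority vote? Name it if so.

None — there is no Condorcet winner

Head-to-head results (21 voters total):
Erikson vs Diaz: Diaz wins 16–5.
Erikson vs Khan: Erikson wins 12–9.
Diaz vs Khan: Khan wins 14–7.
No candidate beats all others: Erikson beats Khan beats Diaz beats Erikson, a majority cycle.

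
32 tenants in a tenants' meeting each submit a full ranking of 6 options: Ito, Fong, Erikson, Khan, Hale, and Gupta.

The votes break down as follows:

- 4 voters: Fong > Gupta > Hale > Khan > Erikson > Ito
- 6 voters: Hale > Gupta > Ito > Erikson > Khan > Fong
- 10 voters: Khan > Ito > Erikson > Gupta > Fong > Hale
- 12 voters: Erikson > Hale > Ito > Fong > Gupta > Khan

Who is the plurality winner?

First-place vote totals:
  Ito: 0
  Fong: 4
  Erikson: 12
  Khan: 10
  Hale: 6
  Gupta: 0
Erikson has the most first-place votes.

Erikson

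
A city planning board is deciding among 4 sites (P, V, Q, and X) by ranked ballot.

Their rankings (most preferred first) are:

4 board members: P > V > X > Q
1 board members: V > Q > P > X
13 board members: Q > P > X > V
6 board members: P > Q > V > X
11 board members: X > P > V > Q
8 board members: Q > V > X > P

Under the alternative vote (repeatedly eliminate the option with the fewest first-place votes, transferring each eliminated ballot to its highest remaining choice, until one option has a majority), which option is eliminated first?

Round 1: Q 21, X 11, P 10, V 1. V has the fewest and is eliminated.
Round 2: Q 22, X 11, P 10. Q has a majority.

V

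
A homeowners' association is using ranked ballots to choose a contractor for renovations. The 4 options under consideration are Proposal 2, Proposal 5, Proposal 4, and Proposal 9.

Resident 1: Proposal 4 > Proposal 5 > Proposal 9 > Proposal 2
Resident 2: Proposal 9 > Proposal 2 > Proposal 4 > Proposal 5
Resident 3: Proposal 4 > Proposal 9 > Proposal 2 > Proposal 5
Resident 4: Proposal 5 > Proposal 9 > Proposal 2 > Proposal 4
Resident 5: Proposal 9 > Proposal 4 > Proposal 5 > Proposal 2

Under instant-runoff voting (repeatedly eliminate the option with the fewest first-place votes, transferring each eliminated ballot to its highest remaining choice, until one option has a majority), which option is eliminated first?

Proposal 2

Round 1: Proposal 4 2, Proposal 9 2, Proposal 5 1, Proposal 2 0. Proposal 2 has the fewest and is eliminated.
Round 2: Proposal 4 2, Proposal 9 2, Proposal 5 1. Proposal 5 has the fewest and is eliminated.
Round 3: Proposal 9 3, Proposal 4 2. Proposal 9 has a majority.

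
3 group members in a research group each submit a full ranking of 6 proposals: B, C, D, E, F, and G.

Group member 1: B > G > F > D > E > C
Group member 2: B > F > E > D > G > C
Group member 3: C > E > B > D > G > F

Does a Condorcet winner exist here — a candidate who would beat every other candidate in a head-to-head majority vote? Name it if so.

Head-to-head results (3 voters total):
B vs C: B wins 2–1.
B vs D: B wins 3–0.
B vs E: B wins 2–1.
B vs F: B wins 3–0.
B vs G: B wins 3–0.
C vs D: D wins 2–1.
C vs E: E wins 2–1.
C vs F: F wins 2–1.
C vs G: G wins 2–1.
D vs E: E wins 2–1.
D vs F: F wins 2–1.
D vs G: D wins 2–1.
E vs F: F wins 2–1.
E vs G: E wins 2–1.
F vs G: G wins 2–1.
B beats each rival — C (2–1), D (3–0), E (2–1), F (3–0), G (3–0) — so B is the Condorcet winner.

B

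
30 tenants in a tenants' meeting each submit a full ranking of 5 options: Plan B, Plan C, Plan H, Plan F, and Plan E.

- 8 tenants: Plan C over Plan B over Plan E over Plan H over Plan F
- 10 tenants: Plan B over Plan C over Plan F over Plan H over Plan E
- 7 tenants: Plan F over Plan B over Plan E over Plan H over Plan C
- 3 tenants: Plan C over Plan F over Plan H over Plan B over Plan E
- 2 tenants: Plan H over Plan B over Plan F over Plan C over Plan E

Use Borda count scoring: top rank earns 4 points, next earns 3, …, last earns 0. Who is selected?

Plan B

Borda scores:
  Plan B: 8·3 + 10·4 + 7·3 + 3·1 + 2·3 = 94
  Plan C: 8·4 + 10·3 + 7·0 + 3·4 + 2·1 = 76
  Plan H: 8·1 + 10·1 + 7·1 + 3·2 + 2·4 = 39
  Plan F: 8·0 + 10·2 + 7·4 + 3·3 + 2·2 = 61
  Plan E: 8·2 + 10·0 + 7·2 + 3·0 + 2·0 = 30
Plan B has the highest total.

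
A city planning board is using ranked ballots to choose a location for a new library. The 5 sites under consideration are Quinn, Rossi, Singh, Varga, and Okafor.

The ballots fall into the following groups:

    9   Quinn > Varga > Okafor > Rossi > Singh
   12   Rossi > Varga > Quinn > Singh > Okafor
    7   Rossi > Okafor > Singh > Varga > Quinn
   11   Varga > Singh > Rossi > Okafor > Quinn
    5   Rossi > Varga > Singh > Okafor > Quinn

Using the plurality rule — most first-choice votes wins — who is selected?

Rossi

First-place vote totals:
  Quinn: 9
  Rossi: 24
  Singh: 0
  Varga: 11
  Okafor: 0
Rossi has the most first-place votes.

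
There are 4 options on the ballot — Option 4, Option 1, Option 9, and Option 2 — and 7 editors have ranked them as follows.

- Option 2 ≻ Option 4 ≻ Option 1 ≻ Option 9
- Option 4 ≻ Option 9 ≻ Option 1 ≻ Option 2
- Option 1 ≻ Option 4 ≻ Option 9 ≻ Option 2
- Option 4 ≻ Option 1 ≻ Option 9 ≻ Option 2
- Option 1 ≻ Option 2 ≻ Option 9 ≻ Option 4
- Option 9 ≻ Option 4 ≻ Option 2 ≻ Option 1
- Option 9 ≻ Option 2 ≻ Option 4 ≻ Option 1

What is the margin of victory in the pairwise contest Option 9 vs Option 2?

3

Ballots ranking Option 9 above Option 2: 5.
Ballots ranking Option 2 above Option 9: 2.
Option 9 wins 5–2, a margin of 3.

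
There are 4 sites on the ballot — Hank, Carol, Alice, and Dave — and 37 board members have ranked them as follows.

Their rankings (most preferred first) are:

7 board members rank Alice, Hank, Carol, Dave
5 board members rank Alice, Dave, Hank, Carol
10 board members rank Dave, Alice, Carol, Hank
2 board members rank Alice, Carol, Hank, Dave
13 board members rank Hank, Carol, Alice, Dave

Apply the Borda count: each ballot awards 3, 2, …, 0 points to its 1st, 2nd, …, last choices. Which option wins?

Alice

Borda scores:
  Hank: 7·2 + 5·1 + 10·0 + 2·1 + 13·3 = 60
  Carol: 7·1 + 5·0 + 10·1 + 2·2 + 13·2 = 47
  Alice: 7·3 + 5·3 + 10·2 + 2·3 + 13·1 = 75
  Dave: 7·0 + 5·2 + 10·3 + 2·0 + 13·0 = 40
Alice has the highest total.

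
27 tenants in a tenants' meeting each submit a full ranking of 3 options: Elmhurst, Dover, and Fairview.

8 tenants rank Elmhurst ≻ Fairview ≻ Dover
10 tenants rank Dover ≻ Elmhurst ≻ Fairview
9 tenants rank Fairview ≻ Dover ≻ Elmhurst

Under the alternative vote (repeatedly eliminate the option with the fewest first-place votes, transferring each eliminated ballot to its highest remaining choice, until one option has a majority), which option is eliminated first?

Round 1: Dover 10, Fairview 9, Elmhurst 8. Elmhurst has the fewest and is eliminated.
Round 2: Fairview 17, Dover 10. Fairview has a majority.

Elmhurst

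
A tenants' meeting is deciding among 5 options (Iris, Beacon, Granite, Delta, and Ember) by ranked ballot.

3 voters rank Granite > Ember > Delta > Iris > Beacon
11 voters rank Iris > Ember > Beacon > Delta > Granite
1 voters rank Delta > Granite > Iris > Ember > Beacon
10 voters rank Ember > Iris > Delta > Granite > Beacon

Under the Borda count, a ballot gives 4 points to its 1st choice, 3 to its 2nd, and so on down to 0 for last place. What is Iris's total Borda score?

Borda scores:
  Iris: 3·1 + 11·4 + 2 + 10·3 = 79
  Beacon: 3·0 + 11·2 + 0 + 10·0 = 22
  Granite: 3·4 + 11·0 + 3 + 10·1 = 25
  Delta: 3·2 + 11·1 + 4 + 10·2 = 41
  Ember: 3·3 + 11·3 + 1 + 10·4 = 83

79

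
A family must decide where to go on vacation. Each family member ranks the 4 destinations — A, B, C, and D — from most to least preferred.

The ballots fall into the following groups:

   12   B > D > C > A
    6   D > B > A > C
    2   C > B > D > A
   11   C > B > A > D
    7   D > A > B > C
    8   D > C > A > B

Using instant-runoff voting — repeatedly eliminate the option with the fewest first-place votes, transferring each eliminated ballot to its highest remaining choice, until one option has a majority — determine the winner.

D

Round 1: D 21, C 13, B 12, A 0. A has the fewest and is eliminated.
Round 2: D 21, C 13, B 12. B has the fewest and is eliminated.
Round 3: D 33, C 13. D has a majority.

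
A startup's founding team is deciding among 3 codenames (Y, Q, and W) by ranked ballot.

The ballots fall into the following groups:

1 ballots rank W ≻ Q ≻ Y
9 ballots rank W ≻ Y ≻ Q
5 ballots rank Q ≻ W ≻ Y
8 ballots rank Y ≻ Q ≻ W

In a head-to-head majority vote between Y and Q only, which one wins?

Ballots ranking Y above Q: 9+8 = 17.
Ballots ranking Q above Y: 1+5 = 6.
Y wins the head-to-head, 17–6.

Y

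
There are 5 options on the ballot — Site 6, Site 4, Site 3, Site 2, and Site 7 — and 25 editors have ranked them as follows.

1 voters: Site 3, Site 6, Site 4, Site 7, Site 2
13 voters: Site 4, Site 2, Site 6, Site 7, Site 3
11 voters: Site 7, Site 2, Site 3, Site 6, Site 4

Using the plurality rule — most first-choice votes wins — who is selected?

First-place vote totals:
  Site 6: 0
  Site 4: 13
  Site 3: 1
  Site 2: 0
  Site 7: 11
Site 4 has the most first-place votes.

Site 4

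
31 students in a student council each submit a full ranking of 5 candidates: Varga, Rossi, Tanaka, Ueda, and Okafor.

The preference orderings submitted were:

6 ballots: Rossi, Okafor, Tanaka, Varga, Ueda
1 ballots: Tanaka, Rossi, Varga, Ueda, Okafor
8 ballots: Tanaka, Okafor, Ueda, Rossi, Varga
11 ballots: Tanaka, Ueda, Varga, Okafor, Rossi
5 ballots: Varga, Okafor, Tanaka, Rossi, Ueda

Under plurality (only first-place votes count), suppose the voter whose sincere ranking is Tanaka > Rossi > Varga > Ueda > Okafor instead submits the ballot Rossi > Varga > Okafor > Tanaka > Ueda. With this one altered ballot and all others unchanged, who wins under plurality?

First-place totals with the altered ballot: Varga 5, Rossi 7, Tanaka 19, Ueda 0, Okafor 0.
The winner is unchanged: still Tanaka.

Tanaka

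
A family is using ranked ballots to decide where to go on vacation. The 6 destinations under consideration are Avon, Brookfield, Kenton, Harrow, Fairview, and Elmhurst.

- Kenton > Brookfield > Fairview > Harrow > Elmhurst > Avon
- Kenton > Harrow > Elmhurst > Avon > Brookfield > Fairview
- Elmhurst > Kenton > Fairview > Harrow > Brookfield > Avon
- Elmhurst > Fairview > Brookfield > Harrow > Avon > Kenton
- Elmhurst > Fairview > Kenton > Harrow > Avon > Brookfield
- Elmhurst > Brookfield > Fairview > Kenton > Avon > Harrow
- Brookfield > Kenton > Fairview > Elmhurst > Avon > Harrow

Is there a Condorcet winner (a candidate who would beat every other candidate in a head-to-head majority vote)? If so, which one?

Elmhurst

Head-to-head results (7 voters total):
Avon vs Brookfield: Brookfield wins 5–2.
Avon vs Kenton: Kenton wins 6–1.
Avon vs Harrow: Harrow wins 5–2.
Avon vs Fairview: Fairview wins 6–1.
Avon vs Elmhurst: Elmhurst wins 7–0.
Brookfield vs Kenton: Kenton wins 4–3.
Brookfield vs Harrow: Brookfield wins 4–3.
Brookfield vs Fairview: Brookfield wins 4–3.
Brookfield vs Elmhurst: Elmhurst wins 5–2.
Kenton vs Harrow: Kenton wins 6–1.
Kenton vs Fairview: Kenton wins 4–3.
Kenton vs Elmhurst: Elmhurst wins 4–3.
Harrow vs Fairview: Fairview wins 6–1.
Harrow vs Elmhurst: Elmhurst wins 5–2.
Fairview vs Elmhurst: Elmhurst wins 5–2.
Elmhurst beats each rival — Avon (7–0), Brookfield (5–2), Kenton (4–3), Harrow (5–2), Fairview (5–2) — so Elmhurst is the Condorcet winner.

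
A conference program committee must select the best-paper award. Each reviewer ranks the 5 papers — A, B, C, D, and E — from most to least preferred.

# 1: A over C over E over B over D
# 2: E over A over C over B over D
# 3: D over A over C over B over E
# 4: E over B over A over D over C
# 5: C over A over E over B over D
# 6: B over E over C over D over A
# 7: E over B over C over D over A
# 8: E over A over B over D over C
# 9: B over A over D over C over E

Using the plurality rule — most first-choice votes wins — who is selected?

E

First-place vote totals:
  A: 1
  B: 2
  C: 1
  D: 1
  E: 4
E has the most first-place votes.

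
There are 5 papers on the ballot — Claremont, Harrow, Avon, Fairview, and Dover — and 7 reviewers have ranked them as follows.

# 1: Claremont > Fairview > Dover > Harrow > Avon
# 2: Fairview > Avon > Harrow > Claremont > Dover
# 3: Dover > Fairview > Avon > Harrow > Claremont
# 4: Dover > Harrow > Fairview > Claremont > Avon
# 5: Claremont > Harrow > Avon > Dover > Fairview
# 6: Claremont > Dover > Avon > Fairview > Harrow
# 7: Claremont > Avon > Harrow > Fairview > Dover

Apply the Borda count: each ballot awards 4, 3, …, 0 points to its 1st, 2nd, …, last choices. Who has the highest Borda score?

Claremont

Borda scores:
  Claremont: 4 + 1 + 0 + 1 + 4 + 4 + 4 = 18
  Harrow: 1 + 2 + 1 + 3 + 3 + 0 + 2 = 12
  Avon: 0 + 3 + 2 + 0 + 2 + 2 + 3 = 12
  Fairview: 3 + 4 + 3 + 2 + 0 + 1 + 1 = 14
  Dover: 2 + 0 + 4 + 4 + 1 + 3 + 0 = 14
Claremont has the highest total.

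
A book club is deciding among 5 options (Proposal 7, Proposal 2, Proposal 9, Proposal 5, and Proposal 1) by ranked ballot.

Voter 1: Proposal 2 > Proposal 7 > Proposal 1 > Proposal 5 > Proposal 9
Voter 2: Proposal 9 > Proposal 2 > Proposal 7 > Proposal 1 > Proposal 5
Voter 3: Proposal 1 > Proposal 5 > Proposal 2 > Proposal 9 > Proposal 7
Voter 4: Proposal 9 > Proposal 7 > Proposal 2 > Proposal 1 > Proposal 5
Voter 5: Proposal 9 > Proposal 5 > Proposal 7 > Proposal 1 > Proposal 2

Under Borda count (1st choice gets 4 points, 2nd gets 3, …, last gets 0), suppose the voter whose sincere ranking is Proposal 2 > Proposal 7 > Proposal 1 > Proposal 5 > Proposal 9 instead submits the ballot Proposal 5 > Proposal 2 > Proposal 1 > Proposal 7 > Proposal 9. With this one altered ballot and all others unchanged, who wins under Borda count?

Proposal 9

Borda totals with the altered ballot: Proposal 7 8, Proposal 2 10, Proposal 9 13, Proposal 5 10, Proposal 1 9.
The winner is unchanged: still Proposal 9.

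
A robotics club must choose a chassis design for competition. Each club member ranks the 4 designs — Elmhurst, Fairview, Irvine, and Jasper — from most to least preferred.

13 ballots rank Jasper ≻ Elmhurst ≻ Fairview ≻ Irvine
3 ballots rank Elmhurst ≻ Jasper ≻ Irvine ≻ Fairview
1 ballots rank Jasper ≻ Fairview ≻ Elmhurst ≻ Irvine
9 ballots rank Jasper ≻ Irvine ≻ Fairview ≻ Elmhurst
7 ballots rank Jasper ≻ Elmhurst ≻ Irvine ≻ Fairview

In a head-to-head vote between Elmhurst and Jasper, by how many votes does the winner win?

Ballots ranking Elmhurst above Jasper: 3.
Ballots ranking Jasper above Elmhurst: 13+1+9+7 = 30.
Jasper wins 30–3, a margin of 27.

27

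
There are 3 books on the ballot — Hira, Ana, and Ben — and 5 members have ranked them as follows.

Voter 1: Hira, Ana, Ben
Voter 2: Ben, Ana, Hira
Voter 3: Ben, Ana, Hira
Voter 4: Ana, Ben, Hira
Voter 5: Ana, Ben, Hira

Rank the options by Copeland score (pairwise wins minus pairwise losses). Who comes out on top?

Ana

Pairwise results:
  Hira vs Ana: Ana wins 4–1.
  Hira vs Ben: Ben wins 4–1.
  Ana vs Ben: Ana wins 3–2.
Copeland scores (wins − losses):
  Hira: 0 − 2 = -2
  Ana: 2 − 0 = 2
  Ben: 1 − 1 = 0
Ana has the best Copeland score.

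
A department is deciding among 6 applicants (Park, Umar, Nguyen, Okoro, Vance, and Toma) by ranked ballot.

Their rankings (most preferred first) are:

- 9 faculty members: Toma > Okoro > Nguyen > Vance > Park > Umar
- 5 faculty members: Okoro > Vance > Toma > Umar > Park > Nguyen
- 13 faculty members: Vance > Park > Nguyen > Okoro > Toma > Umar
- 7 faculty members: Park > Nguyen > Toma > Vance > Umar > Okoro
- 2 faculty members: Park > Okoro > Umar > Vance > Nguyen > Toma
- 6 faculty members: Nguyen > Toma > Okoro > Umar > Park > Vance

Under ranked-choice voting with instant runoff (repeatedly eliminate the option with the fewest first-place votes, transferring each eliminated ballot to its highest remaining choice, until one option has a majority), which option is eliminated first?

Umar

Round 1: Vance 13, Park 9, Toma 9, Nguyen 6, Okoro 5, Umar 0. Umar has the fewest and is eliminated.
Round 2: Vance 13, Park 9, Toma 9, Nguyen 6, Okoro 5. Okoro has the fewest and is eliminated.
Round 3: Vance 18, Park 9, Toma 9, Nguyen 6. Nguyen has the fewest and is eliminated.
Round 4: Vance 18, Toma 15, Park 9. Park has the fewest and is eliminated.
Round 5: Toma 22, Vance 20. Toma has a majority.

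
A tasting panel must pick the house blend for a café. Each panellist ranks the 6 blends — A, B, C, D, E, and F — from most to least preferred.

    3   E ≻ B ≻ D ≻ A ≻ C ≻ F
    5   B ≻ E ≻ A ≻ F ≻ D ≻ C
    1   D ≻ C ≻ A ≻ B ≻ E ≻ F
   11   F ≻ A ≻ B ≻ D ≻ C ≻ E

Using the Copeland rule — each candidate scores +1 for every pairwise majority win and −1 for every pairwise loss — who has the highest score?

Pairwise results:
  A vs B: A wins 12–8.
  A vs C: A wins 19–1.
  A vs D: A wins 16–4.
  A vs E: A wins 12–8.
  A vs F: F wins 11–9.
  B vs C: B wins 19–1.
  B vs D: B wins 19–1.
  B vs E: B wins 17–3.
  B vs F: F wins 11–9.
  C vs D: D wins 20–0.
  C vs E: C wins 12–8.
  C vs F: F wins 16–4.
  D vs E: D wins 12–8.
  D vs F: F wins 16–4.
  E vs F: F wins 11–9.
Copeland scores (wins − losses):
  A: 4 − 1 = 3
  B: 3 − 2 = 1
  C: 1 − 4 = -3
  D: 2 − 3 = -1
  E: 0 − 5 = -5
  F: 5 − 0 = 5
F has the best Copeland score.

F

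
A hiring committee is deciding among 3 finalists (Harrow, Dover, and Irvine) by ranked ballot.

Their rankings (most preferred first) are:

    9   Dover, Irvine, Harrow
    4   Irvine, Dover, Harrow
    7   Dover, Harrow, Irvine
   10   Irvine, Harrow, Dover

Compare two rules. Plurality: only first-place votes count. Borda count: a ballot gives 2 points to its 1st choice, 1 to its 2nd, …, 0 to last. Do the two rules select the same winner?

Plurality first-place counts: Harrow 0, Dover 16, Irvine 14 → Dover.
Borda totals: Harrow 17, Dover 36, Irvine 37 → Irvine.
The two rules disagree: plurality picks Dover, Borda picks Irvine.

No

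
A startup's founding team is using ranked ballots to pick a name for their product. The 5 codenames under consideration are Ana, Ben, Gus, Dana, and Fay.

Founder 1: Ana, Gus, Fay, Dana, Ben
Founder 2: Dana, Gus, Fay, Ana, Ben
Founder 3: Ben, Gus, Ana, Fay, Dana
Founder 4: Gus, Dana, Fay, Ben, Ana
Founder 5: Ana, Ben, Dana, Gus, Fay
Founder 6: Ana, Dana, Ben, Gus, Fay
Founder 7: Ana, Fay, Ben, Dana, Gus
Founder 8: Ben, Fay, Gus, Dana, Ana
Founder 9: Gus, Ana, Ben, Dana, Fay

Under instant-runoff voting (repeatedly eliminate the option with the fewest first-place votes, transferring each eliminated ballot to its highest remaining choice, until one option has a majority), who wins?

Round 1: Ana 4, Ben 2, Gus 2, Dana 1, Fay 0. Fay has the fewest and is eliminated.
Round 2: Ana 4, Ben 2, Gus 2, Dana 1. Dana has the fewest and is eliminated.
Round 3: Ana 4, Gus 3, Ben 2. Ben has the fewest and is eliminated.
Round 4: Gus 5, Ana 4. Gus has a majority.

Gus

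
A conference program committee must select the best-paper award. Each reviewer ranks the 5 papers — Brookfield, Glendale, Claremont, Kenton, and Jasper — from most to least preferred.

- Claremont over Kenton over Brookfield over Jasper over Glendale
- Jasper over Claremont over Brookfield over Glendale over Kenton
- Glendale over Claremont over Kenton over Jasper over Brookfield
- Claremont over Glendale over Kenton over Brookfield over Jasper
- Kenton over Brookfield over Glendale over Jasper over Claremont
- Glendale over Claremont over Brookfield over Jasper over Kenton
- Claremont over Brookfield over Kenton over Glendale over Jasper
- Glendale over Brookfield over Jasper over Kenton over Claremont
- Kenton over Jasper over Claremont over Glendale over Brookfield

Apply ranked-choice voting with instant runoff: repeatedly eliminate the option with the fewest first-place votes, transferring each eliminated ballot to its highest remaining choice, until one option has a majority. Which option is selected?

Round 1: Glendale 3, Claremont 3, Kenton 2, Jasper 1, Brookfield 0. Brookfield has the fewest and is eliminated.
Round 2: Glendale 3, Claremont 3, Kenton 2, Jasper 1. Jasper has the fewest and is eliminated.
Round 3: Claremont 4, Glendale 3, Kenton 2. Kenton has the fewest and is eliminated.
Round 4: Claremont 5, Glendale 4. Claremont has a majority.

Claremont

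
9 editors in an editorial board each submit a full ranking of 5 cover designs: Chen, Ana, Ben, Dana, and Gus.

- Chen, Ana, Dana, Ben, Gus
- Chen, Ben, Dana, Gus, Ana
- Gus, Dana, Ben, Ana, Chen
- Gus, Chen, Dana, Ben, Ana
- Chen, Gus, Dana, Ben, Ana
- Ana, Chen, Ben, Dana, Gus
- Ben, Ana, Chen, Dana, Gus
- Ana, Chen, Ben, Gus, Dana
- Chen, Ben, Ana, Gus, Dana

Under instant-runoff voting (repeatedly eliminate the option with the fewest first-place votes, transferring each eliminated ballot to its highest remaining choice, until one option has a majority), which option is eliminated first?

Dana

Round 1: Chen 4, Ana 2, Gus 2, Ben 1, Dana 0. Dana has the fewest and is eliminated.
Round 2: Chen 4, Ana 2, Gus 2, Ben 1. Ben has the fewest and is eliminated.
Round 3: Chen 4, Ana 3, Gus 2. Gus has the fewest and is eliminated.
Round 4: Chen 5, Ana 4. Chen has a majority.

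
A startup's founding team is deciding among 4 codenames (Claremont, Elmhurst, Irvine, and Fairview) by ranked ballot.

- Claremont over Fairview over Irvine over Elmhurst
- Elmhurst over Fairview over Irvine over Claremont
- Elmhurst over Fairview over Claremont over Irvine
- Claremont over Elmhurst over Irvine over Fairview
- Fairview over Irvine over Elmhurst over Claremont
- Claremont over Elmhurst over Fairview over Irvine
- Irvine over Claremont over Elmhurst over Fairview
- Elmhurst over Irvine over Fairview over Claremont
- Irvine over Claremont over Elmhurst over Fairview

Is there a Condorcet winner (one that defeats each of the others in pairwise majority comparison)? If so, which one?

There is no Condorcet winner

Head-to-head results (9 voters total):
Claremont vs Elmhurst: Claremont wins 5–4.
Claremont vs Irvine: Irvine wins 5–4.
Claremont vs Fairview: Claremont wins 5–4.
Elmhurst vs Irvine: Elmhurst wins 5–4.
Elmhurst vs Fairview: Elmhurst wins 7–2.
Irvine vs Fairview: Fairview wins 5–4.
No candidate beats all others: Claremont beats Elmhurst beats Irvine beats Claremont, a majority cycle.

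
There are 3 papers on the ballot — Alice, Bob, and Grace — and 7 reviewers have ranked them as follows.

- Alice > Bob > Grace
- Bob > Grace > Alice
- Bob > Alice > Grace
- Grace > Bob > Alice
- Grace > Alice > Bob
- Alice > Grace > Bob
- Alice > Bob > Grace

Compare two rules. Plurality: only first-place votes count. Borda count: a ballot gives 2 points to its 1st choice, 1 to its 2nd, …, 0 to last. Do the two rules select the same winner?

Plurality first-place counts: Alice 3, Bob 2, Grace 2 → Alice.
Borda totals: Alice 8, Bob 7, Grace 6 → Alice.
The two rules agree on Alice.

Yes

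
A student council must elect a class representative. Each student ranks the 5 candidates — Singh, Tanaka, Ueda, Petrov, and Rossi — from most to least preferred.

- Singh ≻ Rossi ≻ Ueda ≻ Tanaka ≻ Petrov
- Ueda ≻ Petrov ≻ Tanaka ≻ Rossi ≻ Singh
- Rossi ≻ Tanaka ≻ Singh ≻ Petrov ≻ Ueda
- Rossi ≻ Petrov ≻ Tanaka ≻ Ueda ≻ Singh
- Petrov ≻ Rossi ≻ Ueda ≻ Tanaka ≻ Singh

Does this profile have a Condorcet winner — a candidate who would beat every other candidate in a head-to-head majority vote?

Yes

Head-to-head results (5 voters total):
Singh vs Tanaka: Tanaka wins 4–1.
Singh vs Ueda: Ueda wins 3–2.
Singh vs Petrov: Petrov wins 3–2.
Singh vs Rossi: Rossi wins 4–1.
Tanaka vs Ueda: Ueda wins 3–2.
Tanaka vs Petrov: Petrov wins 3–2.
Tanaka vs Rossi: Rossi wins 4–1.
Ueda vs Petrov: Petrov wins 3–2.
Ueda vs Rossi: Rossi wins 4–1.
Petrov vs Rossi: Rossi wins 3–2.
Rossi beats each rival — Singh (4–1), Tanaka (4–1), Ueda (4–1), Petrov (3–2) — so Rossi is the Condorcet winner.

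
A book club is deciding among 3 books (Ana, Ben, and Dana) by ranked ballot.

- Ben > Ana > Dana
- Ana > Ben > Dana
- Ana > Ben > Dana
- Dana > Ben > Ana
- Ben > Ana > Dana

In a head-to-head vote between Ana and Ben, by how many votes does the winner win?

Ballots ranking Ana above Ben: 2.
Ballots ranking Ben above Ana: 3.
Ben wins 3–2, a margin of 1.

1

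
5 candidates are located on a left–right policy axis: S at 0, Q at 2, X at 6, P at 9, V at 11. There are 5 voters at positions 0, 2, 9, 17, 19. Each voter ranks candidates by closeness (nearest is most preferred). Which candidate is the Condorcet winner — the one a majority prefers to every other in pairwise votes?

P

With single-peaked preferences on a line, the Condorcet winner is the candidate closest to the median voter.
The median voter (position 9) is closest to P at 9.
Check: P vs X — voters closer to P: 3 of 5.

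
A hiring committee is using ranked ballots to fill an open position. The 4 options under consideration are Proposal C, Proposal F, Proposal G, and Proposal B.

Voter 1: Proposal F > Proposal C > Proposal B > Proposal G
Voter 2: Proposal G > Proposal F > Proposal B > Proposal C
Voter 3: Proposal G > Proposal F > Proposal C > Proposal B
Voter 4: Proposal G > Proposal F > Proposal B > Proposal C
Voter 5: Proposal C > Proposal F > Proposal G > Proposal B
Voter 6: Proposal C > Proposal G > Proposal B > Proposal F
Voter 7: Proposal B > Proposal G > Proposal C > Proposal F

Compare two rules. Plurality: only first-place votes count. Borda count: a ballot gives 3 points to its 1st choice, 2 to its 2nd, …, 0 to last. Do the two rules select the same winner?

Plurality first-place counts: Proposal C 2, Proposal F 1, Proposal G 3, Proposal B 1 → Proposal G.
Borda totals: Proposal C 10, Proposal F 11, Proposal G 14, Proposal B 7 → Proposal G.
The two rules agree on Proposal G.

Yes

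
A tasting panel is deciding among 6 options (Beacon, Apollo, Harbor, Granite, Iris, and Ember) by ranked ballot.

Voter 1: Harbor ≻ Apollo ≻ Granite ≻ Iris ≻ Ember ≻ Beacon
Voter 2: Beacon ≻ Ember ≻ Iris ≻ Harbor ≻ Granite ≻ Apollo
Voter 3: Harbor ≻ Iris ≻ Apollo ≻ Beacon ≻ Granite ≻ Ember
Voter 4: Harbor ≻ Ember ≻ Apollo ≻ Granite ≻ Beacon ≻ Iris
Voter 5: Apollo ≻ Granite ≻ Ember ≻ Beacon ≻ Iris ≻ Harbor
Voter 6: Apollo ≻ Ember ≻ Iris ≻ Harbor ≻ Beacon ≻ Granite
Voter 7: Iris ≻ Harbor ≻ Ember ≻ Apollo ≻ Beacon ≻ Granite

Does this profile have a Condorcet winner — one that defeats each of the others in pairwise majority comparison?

No

Head-to-head results (7 voters total):
Beacon vs Apollo: Apollo wins 6–1.
Beacon vs Harbor: Harbor wins 5–2.
Beacon vs Granite: Beacon wins 4–3.
Beacon vs Iris: Iris wins 4–3.
Beacon vs Ember: Ember wins 5–2.
Apollo vs Harbor: Harbor wins 5–2.
Apollo vs Granite: Apollo wins 6–1.
Apollo vs Iris: Apollo wins 4–3.
Apollo vs Ember: Apollo wins 4–3.
Harbor vs Granite: Harbor wins 6–1.
Harbor vs Iris: Iris wins 4–3.
Harbor vs Ember: Harbor wins 4–3.
Granite vs Iris: Iris wins 4–3.
Granite vs Ember: Ember wins 4–3.
Iris vs Ember: Ember wins 4–3.
No candidate beats all others: Apollo beats Iris beats Harbor beats Apollo, a majority cycle.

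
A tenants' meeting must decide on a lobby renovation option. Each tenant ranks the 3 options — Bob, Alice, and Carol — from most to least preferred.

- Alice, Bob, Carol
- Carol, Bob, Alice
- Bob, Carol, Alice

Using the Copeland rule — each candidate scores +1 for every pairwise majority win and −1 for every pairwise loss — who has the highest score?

Bob

Pairwise results:
  Bob vs Alice: Bob wins 2–1.
  Bob vs Carol: Bob wins 2–1.
  Alice vs Carol: Carol wins 2–1.
Copeland scores (wins − losses):
  Bob: 2 − 0 = 2
  Alice: 0 − 2 = -2
  Carol: 1 − 1 = 0
Bob has the best Copeland score.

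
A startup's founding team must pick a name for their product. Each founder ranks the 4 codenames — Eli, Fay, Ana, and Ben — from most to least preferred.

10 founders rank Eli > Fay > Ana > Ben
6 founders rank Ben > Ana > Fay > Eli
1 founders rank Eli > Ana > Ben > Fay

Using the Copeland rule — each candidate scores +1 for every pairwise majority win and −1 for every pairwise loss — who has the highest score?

Pairwise results:
  Eli vs Fay: Eli wins 11–6.
  Eli vs Ana: Eli wins 11–6.
  Eli vs Ben: Eli wins 11–6.
  Fay vs Ana: Fay wins 10–7.
  Fay vs Ben: Fay wins 10–7.
  Ana vs Ben: Ana wins 11–6.
Copeland scores (wins − losses):
  Eli: 3 − 0 = 3
  Fay: 2 − 1 = 1
  Ana: 1 − 2 = -1
  Ben: 0 − 3 = -3
Eli has the best Copeland score.

Eli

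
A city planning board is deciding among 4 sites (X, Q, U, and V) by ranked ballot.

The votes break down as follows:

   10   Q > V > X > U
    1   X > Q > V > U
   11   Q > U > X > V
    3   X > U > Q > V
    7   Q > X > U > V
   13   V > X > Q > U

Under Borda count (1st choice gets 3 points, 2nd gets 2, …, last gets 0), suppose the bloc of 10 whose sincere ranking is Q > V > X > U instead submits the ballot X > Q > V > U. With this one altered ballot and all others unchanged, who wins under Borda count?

X

Borda totals with the altered ballot: X 93, Q 92, U 35, V 50.
The switch changes the winner from Q to X.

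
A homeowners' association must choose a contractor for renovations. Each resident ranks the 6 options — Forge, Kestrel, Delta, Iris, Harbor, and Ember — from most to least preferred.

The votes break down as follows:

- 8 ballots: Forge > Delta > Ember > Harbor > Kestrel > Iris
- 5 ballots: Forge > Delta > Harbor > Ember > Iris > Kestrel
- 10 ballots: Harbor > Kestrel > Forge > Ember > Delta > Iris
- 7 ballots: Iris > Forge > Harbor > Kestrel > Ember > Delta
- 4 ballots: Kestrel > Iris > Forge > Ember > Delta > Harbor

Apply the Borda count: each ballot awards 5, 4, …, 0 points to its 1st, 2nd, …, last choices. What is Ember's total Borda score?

Borda scores:
  Forge: 8·5 + 5·5 + 10·3 + 7·4 + 4·3 = 135
  Kestrel: 8·1 + 5·0 + 10·4 + 7·2 + 4·5 = 82
  Delta: 8·4 + 5·4 + 10·1 + 7·0 + 4·1 = 66
  Iris: 8·0 + 5·1 + 10·0 + 7·5 + 4·4 = 56
  Harbor: 8·2 + 5·3 + 10·5 + 7·3 + 4·0 = 102
  Ember: 8·3 + 5·2 + 10·2 + 7·1 + 4·2 = 69

69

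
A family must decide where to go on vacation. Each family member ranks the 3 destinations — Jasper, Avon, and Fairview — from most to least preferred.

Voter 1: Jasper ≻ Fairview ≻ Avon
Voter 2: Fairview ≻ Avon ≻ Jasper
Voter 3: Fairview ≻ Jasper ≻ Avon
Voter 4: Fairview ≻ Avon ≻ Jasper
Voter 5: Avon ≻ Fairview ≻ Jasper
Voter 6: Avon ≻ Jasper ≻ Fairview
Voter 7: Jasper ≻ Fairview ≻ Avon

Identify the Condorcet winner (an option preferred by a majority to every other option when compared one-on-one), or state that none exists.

Head-to-head results (7 voters total):
Jasper vs Avon: Avon wins 4–3.
Jasper vs Fairview: Fairview wins 4–3.
Avon vs Fairview: Fairview wins 5–2.
Fairview beats each rival — Jasper (4–3), Avon (5–2) — so Fairview is the Condorcet winner.

Fairview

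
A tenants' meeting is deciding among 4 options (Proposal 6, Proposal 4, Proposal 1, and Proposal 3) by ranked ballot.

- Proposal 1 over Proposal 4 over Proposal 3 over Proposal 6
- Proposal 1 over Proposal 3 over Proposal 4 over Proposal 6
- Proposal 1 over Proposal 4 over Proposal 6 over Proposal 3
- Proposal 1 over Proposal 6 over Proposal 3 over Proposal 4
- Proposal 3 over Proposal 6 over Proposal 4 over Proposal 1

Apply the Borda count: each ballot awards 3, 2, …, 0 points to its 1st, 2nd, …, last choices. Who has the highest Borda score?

Borda scores:
  Proposal 6: 0 + 0 + 1 + 2 + 2 = 5
  Proposal 4: 2 + 1 + 2 + 0 + 1 = 6
  Proposal 1: 3 + 3 + 3 + 3 + 0 = 12
  Proposal 3: 1 + 2 + 0 + 1 + 3 = 7
Proposal 1 has the highest total.

Proposal 1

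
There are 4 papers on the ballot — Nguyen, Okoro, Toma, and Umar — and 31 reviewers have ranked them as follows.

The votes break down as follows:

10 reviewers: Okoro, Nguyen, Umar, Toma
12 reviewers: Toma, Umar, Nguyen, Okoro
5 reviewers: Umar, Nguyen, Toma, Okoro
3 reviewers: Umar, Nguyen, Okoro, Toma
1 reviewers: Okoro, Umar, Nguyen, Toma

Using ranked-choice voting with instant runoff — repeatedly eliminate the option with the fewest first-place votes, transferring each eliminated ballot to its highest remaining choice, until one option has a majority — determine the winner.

Round 1: Toma 12, Okoro 11, Umar 8, Nguyen 0. Nguyen has the fewest and is eliminated.
Round 2: Toma 12, Okoro 11, Umar 8. Umar has the fewest and is eliminated.
Round 3: Toma 17, Okoro 14. Toma has a majority.

Toma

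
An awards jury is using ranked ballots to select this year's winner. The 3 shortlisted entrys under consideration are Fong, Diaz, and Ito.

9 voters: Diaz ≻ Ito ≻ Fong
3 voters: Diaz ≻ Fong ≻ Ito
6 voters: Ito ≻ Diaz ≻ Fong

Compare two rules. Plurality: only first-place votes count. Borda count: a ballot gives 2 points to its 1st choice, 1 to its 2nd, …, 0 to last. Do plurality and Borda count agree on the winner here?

Plurality first-place counts: Fong 0, Diaz 12, Ito 6 → Diaz.
Borda totals: Fong 3, Diaz 30, Ito 21 → Diaz.
The two rules agree on Diaz.

Yes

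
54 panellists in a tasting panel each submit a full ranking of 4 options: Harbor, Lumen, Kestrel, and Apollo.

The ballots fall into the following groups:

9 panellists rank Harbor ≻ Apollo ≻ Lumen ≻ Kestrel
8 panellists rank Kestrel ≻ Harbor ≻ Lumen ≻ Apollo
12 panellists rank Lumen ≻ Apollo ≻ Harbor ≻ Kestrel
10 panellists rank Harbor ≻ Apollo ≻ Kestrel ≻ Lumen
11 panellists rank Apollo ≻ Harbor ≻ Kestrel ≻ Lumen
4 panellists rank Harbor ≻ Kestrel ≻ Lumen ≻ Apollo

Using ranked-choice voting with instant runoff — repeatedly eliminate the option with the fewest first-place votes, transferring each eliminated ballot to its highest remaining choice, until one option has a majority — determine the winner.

Round 1: Harbor 23, Lumen 12, Apollo 11, Kestrel 8. Kestrel has the fewest and is eliminated.
Round 2: Harbor 31, Lumen 12, Apollo 11. Harbor has a majority.

Harbor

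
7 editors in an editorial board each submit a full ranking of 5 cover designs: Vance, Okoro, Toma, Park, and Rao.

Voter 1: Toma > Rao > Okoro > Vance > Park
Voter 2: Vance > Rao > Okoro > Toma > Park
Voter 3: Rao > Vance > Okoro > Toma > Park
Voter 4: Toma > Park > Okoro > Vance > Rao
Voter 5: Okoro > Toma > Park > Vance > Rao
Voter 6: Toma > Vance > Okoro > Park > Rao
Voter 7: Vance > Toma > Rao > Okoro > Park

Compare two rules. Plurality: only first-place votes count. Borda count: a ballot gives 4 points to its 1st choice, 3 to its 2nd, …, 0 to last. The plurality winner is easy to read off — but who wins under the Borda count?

Toma

Plurality first-place counts: Vance 2, Okoro 1, Toma 3, Park 0, Rao 1 → Toma.
Borda totals: Vance 17, Okoro 15, Toma 20, Park 6, Rao 12 → Toma.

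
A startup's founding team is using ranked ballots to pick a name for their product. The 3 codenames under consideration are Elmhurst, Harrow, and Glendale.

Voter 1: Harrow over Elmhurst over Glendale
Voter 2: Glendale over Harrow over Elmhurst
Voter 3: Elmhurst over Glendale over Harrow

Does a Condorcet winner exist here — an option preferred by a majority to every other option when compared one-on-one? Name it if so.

Head-to-head results (3 voters total):
Elmhurst vs Harrow: Harrow wins 2–1.
Elmhurst vs Glendale: Elmhurst wins 2–1.
Harrow vs Glendale: Glendale wins 2–1.
No candidate beats all others: Elmhurst beats Glendale beats Harrow beats Elmhurst, a majority cycle.

No Condorcet winner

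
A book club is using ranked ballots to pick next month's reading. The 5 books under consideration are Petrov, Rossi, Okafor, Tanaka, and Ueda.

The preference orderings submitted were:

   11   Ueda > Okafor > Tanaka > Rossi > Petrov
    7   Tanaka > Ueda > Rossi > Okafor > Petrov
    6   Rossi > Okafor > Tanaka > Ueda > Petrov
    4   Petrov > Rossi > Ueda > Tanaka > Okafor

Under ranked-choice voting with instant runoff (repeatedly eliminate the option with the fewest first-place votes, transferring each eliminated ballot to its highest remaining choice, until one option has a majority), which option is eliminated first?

Round 1: Ueda 11, Tanaka 7, Rossi 6, Petrov 4, Okafor 0. Okafor has the fewest and is eliminated.
Round 2: Ueda 11, Tanaka 7, Rossi 6, Petrov 4. Petrov has the fewest and is eliminated.
Round 3: Ueda 11, Rossi 10, Tanaka 7. Tanaka has the fewest and is eliminated.
Round 4: Ueda 18, Rossi 10. Ueda has a majority.

Okafor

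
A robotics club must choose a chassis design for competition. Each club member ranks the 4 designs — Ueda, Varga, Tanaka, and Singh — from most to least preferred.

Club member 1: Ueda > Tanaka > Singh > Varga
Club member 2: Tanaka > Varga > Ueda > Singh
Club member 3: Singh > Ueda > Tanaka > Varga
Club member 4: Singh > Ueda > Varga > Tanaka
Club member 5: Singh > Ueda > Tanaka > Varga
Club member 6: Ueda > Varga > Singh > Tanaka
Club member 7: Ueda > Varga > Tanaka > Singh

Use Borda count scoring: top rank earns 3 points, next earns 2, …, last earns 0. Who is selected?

Borda scores:
  Ueda: 3 + 1 + 2 + 2 + 2 + 3 + 3 = 16
  Varga: 0 + 2 + 0 + 1 + 0 + 2 + 2 = 7
  Tanaka: 2 + 3 + 1 + 0 + 1 + 0 + 1 = 8
  Singh: 1 + 0 + 3 + 3 + 3 + 1 + 0 = 11
Ueda has the highest total.

Ueda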